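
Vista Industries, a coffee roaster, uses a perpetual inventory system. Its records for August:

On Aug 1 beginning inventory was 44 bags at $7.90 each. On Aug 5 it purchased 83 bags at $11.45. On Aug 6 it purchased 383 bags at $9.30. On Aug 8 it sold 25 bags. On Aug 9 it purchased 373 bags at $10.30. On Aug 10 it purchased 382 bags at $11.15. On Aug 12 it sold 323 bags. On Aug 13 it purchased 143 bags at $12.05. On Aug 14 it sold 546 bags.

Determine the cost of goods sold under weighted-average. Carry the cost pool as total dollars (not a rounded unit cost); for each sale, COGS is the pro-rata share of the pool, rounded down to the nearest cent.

After Aug 1: 44 on hand, pool $347.60 (≈ $7.9000 each)
After Aug 5: 127 on hand, pool $1,297.95 (≈ $10.2201 each)
After Aug 6: 510 on hand, pool $4,859.85 (≈ $9.5291 each)
Aug 8, sell 25: 25/510 × $4,859.85 → $238.22
After Aug 9: 858 on hand, pool $8,463.53 (≈ $9.8643 each)
After Aug 10: 1240 on hand, pool $12,722.83 (≈ $10.2603 each)
Aug 12, sell 323: 323/1240 × $12,722.83 → $3,314.09
After Aug 13: 1060 on hand, pool $11,131.89 (≈ $10.5018 each)
Aug 14, sell 546: 546/1060 × $11,131.89 → $5,733.97
Total COGS = $238.22 + $3,314.09 + $5,733.97 = $9,286.28
Ending inventory (cost pool remaining) = $5,397.92

COGS = $9,286.28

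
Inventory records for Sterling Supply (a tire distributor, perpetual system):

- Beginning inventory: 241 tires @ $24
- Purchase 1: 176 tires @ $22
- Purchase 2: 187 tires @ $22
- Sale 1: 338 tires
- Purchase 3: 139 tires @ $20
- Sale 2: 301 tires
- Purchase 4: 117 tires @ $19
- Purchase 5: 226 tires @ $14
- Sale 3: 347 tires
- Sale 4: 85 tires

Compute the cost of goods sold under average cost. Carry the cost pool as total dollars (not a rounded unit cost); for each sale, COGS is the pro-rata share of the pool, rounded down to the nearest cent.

After Beginning: 241 on hand, pool $5,784.00 (≈ $24.0000 each)
After Purchase 1: 417 on hand, pool $9,656.00 (≈ $23.1559 each)
After Purchase 2: 604 on hand, pool $13,770.00 (≈ $22.7980 each)
Sale 1, sell 338: 338/604 × $13,770.00 → $7,705.72
After Purchase 3: 405 on hand, pool $8,844.28 (≈ $21.8377 each)
Sale 2, sell 301: 301/405 × $8,844.28 → $6,573.15
After Purchase 4: 221 on hand, pool $4,494.13 (≈ $20.3354 each)
After Purchase 5: 447 on hand, pool $7,658.13 (≈ $17.1323 each)
Sale 3, sell 347: 347/447 × $7,658.13 → $5,944.90
Sale 4, sell 85: 85/100 × $1,713.23 → $1,456.24
Total COGS = $7,705.72 + $6,573.15 + $5,944.90 + $1,456.24 = $21,680.01
Ending inventory (cost pool remaining) = $256.99

COGS = $21,680.01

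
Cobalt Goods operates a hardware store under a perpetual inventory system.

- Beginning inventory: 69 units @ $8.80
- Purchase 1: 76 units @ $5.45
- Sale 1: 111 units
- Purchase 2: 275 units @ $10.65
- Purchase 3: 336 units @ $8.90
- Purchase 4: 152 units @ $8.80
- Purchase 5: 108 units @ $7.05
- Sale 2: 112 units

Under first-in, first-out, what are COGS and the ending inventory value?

COGS = $1,852.10; ending inventory = $7,187.45

Sale 1 (111) [FIFO — oldest first]: 69 @ $8.80 + 42 @ $5.45 = $836.10
Sale 2 (112) [FIFO — oldest first]: 34 @ $5.45 + 78 @ $10.65 = $1,016.00
Total COGS = $836.10 + $1,016.00 = $1,852.10
Ending inventory: 197 @ $10.65 + 336 @ $8.90 + 152 @ $8.80 + 108 @ $7.05 = $7,187.45
Check: goods available $9,039.55 = COGS $1,852.10 + ending $7,187.45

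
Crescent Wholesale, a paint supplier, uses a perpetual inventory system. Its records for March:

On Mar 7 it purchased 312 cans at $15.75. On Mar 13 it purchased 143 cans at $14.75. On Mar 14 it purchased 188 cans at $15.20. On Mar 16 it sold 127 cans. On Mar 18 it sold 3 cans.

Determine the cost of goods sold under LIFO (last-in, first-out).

COGS = $1,976.00

Mar 16, 127 sold [LIFO — newest first]: 127 @ $15.20 = $1,930.40
Mar 18, 3 sold [LIFO — newest first]: 3 @ $15.20 = $45.60
Total COGS = $1,930.40 + $45.60 = $1,976.00
Ending inventory: 312 @ $15.75 + 143 @ $14.75 + 58 @ $15.20 = $7,904.85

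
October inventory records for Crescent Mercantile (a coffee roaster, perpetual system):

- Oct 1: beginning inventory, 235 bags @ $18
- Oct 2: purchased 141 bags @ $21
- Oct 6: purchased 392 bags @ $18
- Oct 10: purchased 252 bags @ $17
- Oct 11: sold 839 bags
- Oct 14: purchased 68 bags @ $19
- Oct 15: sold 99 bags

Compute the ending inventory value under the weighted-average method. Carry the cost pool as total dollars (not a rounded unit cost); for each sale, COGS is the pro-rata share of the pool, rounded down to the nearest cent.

After Oct 1: 235 on hand, pool $4,230.00 (≈ $18.0000 each)
After Oct 2: 376 on hand, pool $7,191.00 (≈ $19.1250 each)
After Oct 6: 768 on hand, pool $14,247.00 (≈ $18.5508 each)
After Oct 10: 1020 on hand, pool $18,531.00 (≈ $18.1676 each)
Oct 11, sell 839: 839/1020 × $18,531.00 → $15,242.65
After Oct 14: 249 on hand, pool $4,580.35 (≈ $18.3950 each)
Oct 15, sell 99: 99/249 × $4,580.35 → $1,821.10
Total COGS = $15,242.65 + $1,821.10 = $17,063.75
Ending inventory (cost pool remaining) = $2,759.25

Ending inventory = $2,759.25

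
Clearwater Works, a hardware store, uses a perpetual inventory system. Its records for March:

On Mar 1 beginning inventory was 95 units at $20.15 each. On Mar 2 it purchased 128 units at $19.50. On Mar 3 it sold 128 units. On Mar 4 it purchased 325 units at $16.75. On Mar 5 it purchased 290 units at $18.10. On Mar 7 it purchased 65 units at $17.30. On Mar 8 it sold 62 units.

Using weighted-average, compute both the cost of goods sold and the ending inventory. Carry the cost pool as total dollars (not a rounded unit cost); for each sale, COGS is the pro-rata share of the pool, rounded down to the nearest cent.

After Mar 1: 95 on hand, pool $1,914.25 (≈ $20.1500 each)
After Mar 2: 223 on hand, pool $4,410.25 (≈ $19.7769 each)
Mar 3, sell 128: 128/223 × $4,410.25 → $2,531.44
After Mar 4: 420 on hand, pool $7,322.56 (≈ $17.4347 each)
After Mar 5: 710 on hand, pool $12,571.56 (≈ $17.7064 each)
After Mar 7: 775 on hand, pool $13,696.06 (≈ $17.6723 each)
Mar 8, sell 62: 62/775 × $13,696.06 → $1,095.68
Total COGS = $2,531.44 + $1,095.68 = $3,627.12
Ending inventory (cost pool remaining) = $12,600.38
Check: goods available $16,227.50 = COGS $3,627.12 + ending $12,600.38

COGS = $3,627.12; ending inventory = $12,600.38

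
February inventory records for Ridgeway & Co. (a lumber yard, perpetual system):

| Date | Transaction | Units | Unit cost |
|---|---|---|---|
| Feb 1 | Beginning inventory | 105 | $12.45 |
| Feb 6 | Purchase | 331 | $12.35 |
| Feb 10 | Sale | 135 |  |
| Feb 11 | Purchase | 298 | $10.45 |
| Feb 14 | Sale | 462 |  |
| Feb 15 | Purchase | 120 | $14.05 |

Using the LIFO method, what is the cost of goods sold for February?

COGS = $6,806.75

Feb 10, 135 sold [LIFO — newest first]: 135 @ $12.35 = $1,667.25
Feb 14, 462 sold [LIFO — newest first]: 298 @ $10.45 + 164 @ $12.35 = $5,139.50
Total COGS = $1,667.25 + $5,139.50 = $6,806.75
Ending inventory: 105 @ $12.45 + 32 @ $12.35 + 120 @ $14.05 = $3,388.45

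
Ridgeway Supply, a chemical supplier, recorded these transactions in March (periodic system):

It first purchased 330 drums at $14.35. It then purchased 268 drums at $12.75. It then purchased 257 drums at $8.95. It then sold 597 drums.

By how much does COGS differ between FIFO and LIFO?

FIFO COGS: 330 @ $14.35 + 267 @ $12.75 = $8,139.75
LIFO COGS: 257 @ $8.95 + 268 @ $12.75 + 72 @ $14.35 = $6,750.35
Difference = |$8,139.75 − $6,750.35| = $1,389.40

$1,389.40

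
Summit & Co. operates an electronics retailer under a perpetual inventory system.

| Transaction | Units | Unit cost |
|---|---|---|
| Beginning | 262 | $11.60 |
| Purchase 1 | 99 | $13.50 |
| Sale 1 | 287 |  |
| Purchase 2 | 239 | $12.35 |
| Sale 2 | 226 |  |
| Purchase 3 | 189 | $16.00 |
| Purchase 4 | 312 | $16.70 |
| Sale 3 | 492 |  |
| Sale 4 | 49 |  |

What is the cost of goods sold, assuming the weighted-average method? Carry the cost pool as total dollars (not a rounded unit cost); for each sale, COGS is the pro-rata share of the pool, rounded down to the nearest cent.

After Beginning: 262 on hand, pool $3,039.20 (≈ $11.6000 each)
After Purchase 1: 361 on hand, pool $4,375.70 (≈ $12.1211 each)
Sale 1, sell 287: 287/361 × $4,375.70 → $3,478.74
After Purchase 2: 313 on hand, pool $3,848.61 (≈ $12.2959 each)
Sale 2, sell 226: 226/313 × $3,848.61 → $2,778.86
After Purchase 3: 276 on hand, pool $4,093.75 (≈ $14.8324 each)
After Purchase 4: 588 on hand, pool $9,304.15 (≈ $15.8234 each)
Sale 3, sell 492: 492/588 × $9,304.15 → $7,785.10
Sale 4, sell 49: 49/96 × $1,519.05 → $775.34
Total COGS = $3,478.74 + $2,778.86 + $7,785.10 + $775.34 = $14,818.04
Ending inventory (cost pool remaining) = $743.71
Check: goods available $15,561.75 = COGS $14,818.04 + ending $743.71

COGS = $14,818.04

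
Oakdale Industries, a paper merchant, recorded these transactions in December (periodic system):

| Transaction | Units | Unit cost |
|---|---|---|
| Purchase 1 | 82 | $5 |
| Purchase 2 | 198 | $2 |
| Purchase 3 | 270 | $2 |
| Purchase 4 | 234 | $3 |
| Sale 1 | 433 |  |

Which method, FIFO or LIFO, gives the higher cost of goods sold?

FIFO

FIFO COGS: 82 @ $5 + 198 @ $2 + 153 @ $2 = $1,112
LIFO COGS: 234 @ $3 + 199 @ $2 = $1,100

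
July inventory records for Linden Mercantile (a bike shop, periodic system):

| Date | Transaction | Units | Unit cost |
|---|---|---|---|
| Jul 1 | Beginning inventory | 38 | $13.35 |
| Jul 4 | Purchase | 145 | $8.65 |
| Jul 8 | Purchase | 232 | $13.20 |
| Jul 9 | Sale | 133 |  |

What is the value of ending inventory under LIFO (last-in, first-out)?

Ending inventory = $3,068.35

Jul 9, 133 sold [LIFO — newest first]: 133 @ $13.20 = $1,755.60
Ending inventory: 38 @ $13.35 + 145 @ $8.65 + 99 @ $13.20 = $3,068.35
Check: goods available $4,823.95 = COGS $1,755.60 + ending $3,068.35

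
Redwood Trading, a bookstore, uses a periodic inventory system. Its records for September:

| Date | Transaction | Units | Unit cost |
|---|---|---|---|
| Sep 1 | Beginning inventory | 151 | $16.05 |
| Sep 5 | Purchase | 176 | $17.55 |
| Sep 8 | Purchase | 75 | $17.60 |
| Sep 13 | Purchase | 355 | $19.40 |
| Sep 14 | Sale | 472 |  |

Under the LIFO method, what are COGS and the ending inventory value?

Sep 14, 472 sold [LIFO — newest first]: 355 @ $19.40 + 75 @ $17.60 + 42 @ $17.55 = $8,944.10
Ending inventory: 151 @ $16.05 + 134 @ $17.55 = $4,775.25
Check: goods available $13,719.35 = COGS $8,944.10 + ending $4,775.25

COGS = $8,944.10; ending inventory = $4,775.25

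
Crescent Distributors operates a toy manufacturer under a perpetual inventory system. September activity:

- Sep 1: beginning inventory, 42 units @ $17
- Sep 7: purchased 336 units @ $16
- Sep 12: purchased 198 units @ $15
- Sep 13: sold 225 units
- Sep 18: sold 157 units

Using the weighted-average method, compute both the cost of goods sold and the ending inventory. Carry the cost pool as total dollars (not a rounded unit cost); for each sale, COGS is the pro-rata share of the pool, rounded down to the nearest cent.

After Sep 1: 42 on hand, pool $714.00 (≈ $17.0000 each)
After Sep 7: 378 on hand, pool $6,090.00 (≈ $16.1111 each)
After Sep 12: 576 on hand, pool $9,060.00 (≈ $15.7292 each)
Sep 13, sell 225: 225/576 × $9,060.00 → $3,539.06
Sep 18, sell 157: 157/351 × $5,520.94 → $2,469.48
Total COGS = $3,539.06 + $2,469.48 = $6,008.54
Ending inventory (cost pool remaining) = $3,051.46

COGS = $6,008.54; ending inventory = $3,051.46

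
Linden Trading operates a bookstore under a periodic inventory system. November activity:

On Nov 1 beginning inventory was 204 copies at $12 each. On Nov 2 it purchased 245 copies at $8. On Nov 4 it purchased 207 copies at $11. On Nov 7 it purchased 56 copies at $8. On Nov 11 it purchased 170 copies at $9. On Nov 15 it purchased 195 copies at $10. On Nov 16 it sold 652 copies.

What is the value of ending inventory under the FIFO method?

Nov 16, 652 sold [FIFO — oldest first]: 204 @ $12 + 245 @ $8 + 203 @ $11 = $6,641
Ending inventory: 4 @ $11 + 56 @ $8 + 170 @ $9 + 195 @ $10 = $3,972

Ending inventory = $3,972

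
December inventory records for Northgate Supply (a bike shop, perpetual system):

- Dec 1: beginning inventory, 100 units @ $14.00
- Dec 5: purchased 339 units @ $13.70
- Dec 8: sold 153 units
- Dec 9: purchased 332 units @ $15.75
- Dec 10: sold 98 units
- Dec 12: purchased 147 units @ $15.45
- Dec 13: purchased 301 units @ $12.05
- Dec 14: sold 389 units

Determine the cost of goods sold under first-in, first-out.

COGS = $9,210.05

Dec 8, 153 sold [FIFO — oldest first]: 100 @ $14.00 + 53 @ $13.70 = $2,126.10
Dec 10, 98 sold [FIFO — oldest first]: 98 @ $13.70 = $1,342.60
Dec 14, 389 sold [FIFO — oldest first]: 188 @ $13.70 + 201 @ $15.75 = $5,741.35
Total COGS = $2,126.10 + $1,342.60 + $5,741.35 = $9,210.05
Ending inventory: 131 @ $15.75 + 147 @ $15.45 + 301 @ $12.05 = $7,961.45
Check: goods available $17,171.50 = COGS $9,210.05 + ending $7,961.45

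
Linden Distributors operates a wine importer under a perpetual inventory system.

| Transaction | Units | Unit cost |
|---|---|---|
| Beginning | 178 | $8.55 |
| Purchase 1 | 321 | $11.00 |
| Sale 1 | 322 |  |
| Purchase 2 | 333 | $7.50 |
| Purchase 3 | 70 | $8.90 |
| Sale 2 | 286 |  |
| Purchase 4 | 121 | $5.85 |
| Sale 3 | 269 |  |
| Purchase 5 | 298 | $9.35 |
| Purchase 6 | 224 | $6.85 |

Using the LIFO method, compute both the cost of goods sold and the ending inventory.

Sale 1 (322) [LIFO — newest first]: 321 @ $11.00 + 1 @ $8.55 = $3,539.55
Sale 2 (286) [LIFO — newest first]: 70 @ $8.90 + 216 @ $7.50 = $2,243.00
Sale 3 (269) [LIFO — newest first]: 121 @ $5.85 + 117 @ $7.50 + 31 @ $8.55 = $1,850.40
Total COGS = $3,539.55 + $2,243.00 + $1,850.40 = $7,632.95
Ending inventory: 146 @ $8.55 + 298 @ $9.35 + 224 @ $6.85 = $5,569.00

COGS = $7,632.95; ending inventory = $5,569.00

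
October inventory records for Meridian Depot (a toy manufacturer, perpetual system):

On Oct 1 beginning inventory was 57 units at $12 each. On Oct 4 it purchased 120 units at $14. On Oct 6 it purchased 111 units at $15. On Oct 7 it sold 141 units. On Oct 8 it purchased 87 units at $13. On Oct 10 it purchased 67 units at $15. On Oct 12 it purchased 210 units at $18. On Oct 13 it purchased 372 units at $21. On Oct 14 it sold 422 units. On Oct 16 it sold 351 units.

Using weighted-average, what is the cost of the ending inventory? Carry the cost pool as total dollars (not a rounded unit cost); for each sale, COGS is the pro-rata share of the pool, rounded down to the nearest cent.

After Oct 1: 57 on hand, pool $684.00 (≈ $12.0000 each)
After Oct 4: 177 on hand, pool $2,364.00 (≈ $13.3559 each)
After Oct 6: 288 on hand, pool $4,029.00 (≈ $13.9896 each)
Oct 7, sell 141: 141/288 × $4,029.00 → $1,972.53
After Oct 8: 234 on hand, pool $3,187.47 (≈ $13.6217 each)
After Oct 10: 301 on hand, pool $4,192.47 (≈ $13.9285 each)
After Oct 12: 511 on hand, pool $7,972.47 (≈ $15.6017 each)
After Oct 13: 883 on hand, pool $15,784.47 (≈ $17.8760 each)
Oct 14, sell 422: 422/883 × $15,784.47 → $7,543.65
Oct 16, sell 351: 351/461 × $8,240.82 → $6,274.46
Total COGS = $1,972.53 + $7,543.65 + $6,274.46 = $15,790.64
Ending inventory (cost pool remaining) = $1,966.36
Check: goods available $17,757.00 = COGS $15,790.64 + ending $1,966.36

Ending inventory = $1,966.36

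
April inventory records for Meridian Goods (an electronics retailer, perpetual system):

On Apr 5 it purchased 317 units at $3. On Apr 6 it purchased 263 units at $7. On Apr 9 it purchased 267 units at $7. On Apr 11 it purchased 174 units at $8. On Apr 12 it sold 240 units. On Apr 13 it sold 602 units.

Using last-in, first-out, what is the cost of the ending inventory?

Apr 12, 240 sold [LIFO — newest first]: 174 @ $8 + 66 @ $7 = $1,854
Apr 13, 602 sold [LIFO — newest first]: 201 @ $7 + 263 @ $7 + 138 @ $3 = $3,662
Total COGS = $1,854 + $3,662 = $5,516
Ending inventory: 179 @ $3 = $537

Ending inventory = $537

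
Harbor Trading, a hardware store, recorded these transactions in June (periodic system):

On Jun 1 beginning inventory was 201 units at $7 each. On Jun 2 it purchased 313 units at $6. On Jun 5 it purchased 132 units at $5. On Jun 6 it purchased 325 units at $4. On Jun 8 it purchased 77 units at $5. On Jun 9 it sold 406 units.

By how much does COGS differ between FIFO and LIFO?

FIFO COGS: 201 @ $7 + 205 @ $6 = $2,637
LIFO COGS: 77 @ $5 + 325 @ $4 + 4 @ $5 = $1,705
Difference = |$2,637 − $1,705| = $932

$932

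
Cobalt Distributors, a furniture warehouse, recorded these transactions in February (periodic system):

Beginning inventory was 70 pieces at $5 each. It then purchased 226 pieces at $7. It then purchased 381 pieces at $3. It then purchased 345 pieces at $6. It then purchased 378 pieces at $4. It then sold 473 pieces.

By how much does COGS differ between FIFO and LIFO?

FIFO COGS: 70 @ $5 + 226 @ $7 + 177 @ $3 = $2,463
LIFO COGS: 378 @ $4 + 95 @ $6 = $2,082
Difference = |$2,463 − $2,082| = $381

$381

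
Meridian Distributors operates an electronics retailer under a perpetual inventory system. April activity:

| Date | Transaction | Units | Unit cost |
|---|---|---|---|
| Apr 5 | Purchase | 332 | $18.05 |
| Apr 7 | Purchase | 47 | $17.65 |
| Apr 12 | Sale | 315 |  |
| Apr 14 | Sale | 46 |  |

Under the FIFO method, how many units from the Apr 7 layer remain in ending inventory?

18

Apr 12, 315 sold [FIFO — oldest first]: 315 @ $18.05 = $5,685.75
Apr 14, 46 sold [FIFO — oldest first]: 17 @ $18.05 + 29 @ $17.65 = $818.70
Total COGS = $5,685.75 + $818.70 = $6,504.45
Ending inventory: 18 @ $17.65 = $317.70
Check: goods available $6,822.15 = COGS $6,504.45 + ending $317.70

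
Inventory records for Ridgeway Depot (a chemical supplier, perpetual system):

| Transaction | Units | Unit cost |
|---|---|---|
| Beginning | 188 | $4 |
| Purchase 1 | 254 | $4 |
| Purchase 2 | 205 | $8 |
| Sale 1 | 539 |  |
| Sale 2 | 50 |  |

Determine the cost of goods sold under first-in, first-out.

Sale 1 (539) [FIFO — oldest first]: 188 @ $4 + 254 @ $4 + 97 @ $8 = $2,544
Sale 2 (50) [FIFO — oldest first]: 50 @ $8 = $400
Total COGS = $2,544 + $400 = $2,944
Ending inventory: 58 @ $8 = $464

COGS = $2,944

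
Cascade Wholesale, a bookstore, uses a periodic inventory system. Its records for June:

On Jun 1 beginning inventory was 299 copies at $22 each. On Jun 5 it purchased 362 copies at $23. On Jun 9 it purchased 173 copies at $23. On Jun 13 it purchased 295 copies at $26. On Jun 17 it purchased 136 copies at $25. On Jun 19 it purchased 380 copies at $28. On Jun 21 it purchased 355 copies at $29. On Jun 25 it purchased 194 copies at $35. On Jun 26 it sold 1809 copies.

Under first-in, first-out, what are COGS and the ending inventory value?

COGS = $45,349; ending inventory = $12,329

Jun 26, 1809 sold [FIFO — oldest first]: 299 @ $22 + 362 @ $23 + 173 @ $23 + 295 @ $26 + 136 @ $25 + 380 @ $28 + 164 @ $29 = $45,349
Ending inventory: 191 @ $29 + 194 @ $35 = $12,329
Check: goods available $57,678 = COGS $45,349 + ending $12,329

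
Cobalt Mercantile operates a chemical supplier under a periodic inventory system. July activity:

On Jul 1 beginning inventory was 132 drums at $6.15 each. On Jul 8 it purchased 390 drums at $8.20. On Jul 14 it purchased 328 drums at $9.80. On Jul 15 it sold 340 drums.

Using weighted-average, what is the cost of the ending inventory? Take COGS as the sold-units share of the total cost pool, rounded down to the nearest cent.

Ending inventory = $4,334.52

Jul 15, sell 340: 340/850 × $7,224.20 → $2,889.68
Ending inventory (cost pool remaining) = $4,334.52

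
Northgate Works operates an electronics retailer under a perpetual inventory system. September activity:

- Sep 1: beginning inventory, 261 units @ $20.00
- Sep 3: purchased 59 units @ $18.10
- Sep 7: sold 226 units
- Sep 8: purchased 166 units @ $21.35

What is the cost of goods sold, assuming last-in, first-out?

COGS = $4,407.90

Sep 7, 226 sold [LIFO — newest first]: 59 @ $18.10 + 167 @ $20.00 = $4,407.90
Ending inventory: 94 @ $20.00 + 166 @ $21.35 = $5,424.10
Check: goods available $9,832.00 = COGS $4,407.90 + ending $5,424.10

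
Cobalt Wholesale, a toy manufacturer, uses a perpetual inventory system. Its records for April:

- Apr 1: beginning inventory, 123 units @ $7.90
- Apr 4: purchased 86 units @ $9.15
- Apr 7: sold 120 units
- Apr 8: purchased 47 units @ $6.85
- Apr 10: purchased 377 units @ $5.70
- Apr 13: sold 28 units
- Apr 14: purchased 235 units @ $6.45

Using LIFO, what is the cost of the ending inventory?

Ending inventory = $4,530.10

Apr 7, 120 sold [LIFO — newest first]: 86 @ $9.15 + 34 @ $7.90 = $1,055.50
Apr 13, 28 sold [LIFO — newest first]: 28 @ $5.70 = $159.60
Total COGS = $1,055.50 + $159.60 = $1,215.10
Ending inventory: 89 @ $7.90 + 47 @ $6.85 + 349 @ $5.70 + 235 @ $6.45 = $4,530.10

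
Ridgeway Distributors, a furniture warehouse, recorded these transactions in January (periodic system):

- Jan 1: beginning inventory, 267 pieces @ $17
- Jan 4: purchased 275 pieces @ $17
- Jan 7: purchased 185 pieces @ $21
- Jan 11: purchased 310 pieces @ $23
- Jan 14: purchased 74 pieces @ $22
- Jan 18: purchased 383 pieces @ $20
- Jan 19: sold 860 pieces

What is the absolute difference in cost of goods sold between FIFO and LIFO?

FIFO COGS: 267 @ $17 + 275 @ $17 + 185 @ $21 + 133 @ $23 = $16,158
LIFO COGS: 383 @ $20 + 74 @ $22 + 310 @ $23 + 93 @ $21 = $18,371
Difference = |$16,158 − $18,371| = $2,213

$2,213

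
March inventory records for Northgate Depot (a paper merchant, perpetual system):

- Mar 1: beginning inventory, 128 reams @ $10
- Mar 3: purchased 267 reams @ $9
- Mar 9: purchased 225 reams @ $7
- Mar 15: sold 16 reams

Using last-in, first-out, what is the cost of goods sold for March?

COGS = $112

Mar 15, 16 sold [LIFO — newest first]: 16 @ $7 = $112
Ending inventory: 128 @ $10 + 267 @ $9 + 209 @ $7 = $5,146
Check: goods available $5,258 = COGS $112 + ending $5,146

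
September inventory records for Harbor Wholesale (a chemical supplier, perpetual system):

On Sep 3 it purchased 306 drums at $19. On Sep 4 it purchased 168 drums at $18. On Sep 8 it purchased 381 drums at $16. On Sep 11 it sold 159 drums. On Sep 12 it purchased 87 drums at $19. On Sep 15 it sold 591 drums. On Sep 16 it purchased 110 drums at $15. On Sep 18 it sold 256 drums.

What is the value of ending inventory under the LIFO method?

Sep 11, 159 sold [LIFO — newest first]: 159 @ $16 = $2,544
Sep 15, 591 sold [LIFO — newest first]: 87 @ $19 + 222 @ $16 + 168 @ $18 + 114 @ $19 = $10,395
Sep 18, 256 sold [LIFO — newest first]: 110 @ $15 + 146 @ $19 = $4,424
Total COGS = $2,544 + $10,395 + $4,424 = $17,363
Ending inventory: 46 @ $19 = $874

Ending inventory = $874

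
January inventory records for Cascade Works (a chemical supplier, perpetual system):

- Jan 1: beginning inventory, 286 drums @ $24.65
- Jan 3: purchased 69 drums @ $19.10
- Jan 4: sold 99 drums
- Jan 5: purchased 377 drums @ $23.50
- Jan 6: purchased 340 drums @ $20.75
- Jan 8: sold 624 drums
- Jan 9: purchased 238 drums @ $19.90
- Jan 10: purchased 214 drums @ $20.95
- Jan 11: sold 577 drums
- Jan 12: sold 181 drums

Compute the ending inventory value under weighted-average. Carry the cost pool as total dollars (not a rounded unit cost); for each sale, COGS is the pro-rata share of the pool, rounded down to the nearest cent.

After Jan 1: 286 on hand, pool $7,049.90 (≈ $24.6500 each)
After Jan 3: 355 on hand, pool $8,367.80 (≈ $23.5713 each)
Jan 4, sell 99: 99/355 × $8,367.80 → $2,333.55
After Jan 5: 633 on hand, pool $14,893.75 (≈ $23.5288 each)
After Jan 6: 973 on hand, pool $21,948.75 (≈ $22.5578 each)
Jan 8, sell 624: 624/973 × $21,948.75 → $14,076.07
After Jan 9: 587 on hand, pool $12,608.88 (≈ $21.4802 each)
After Jan 10: 801 on hand, pool $17,092.18 (≈ $21.3386 each)
Jan 11, sell 577: 577/801 × $17,092.18 → $12,312.34
Jan 12, sell 181: 181/224 × $4,779.84 → $3,862.28
Total COGS = $2,333.55 + $14,076.07 + $12,312.34 + $3,862.28 = $32,584.24
Ending inventory (cost pool remaining) = $917.56
Check: goods available $33,501.80 = COGS $32,584.24 + ending $917.56

Ending inventory = $917.56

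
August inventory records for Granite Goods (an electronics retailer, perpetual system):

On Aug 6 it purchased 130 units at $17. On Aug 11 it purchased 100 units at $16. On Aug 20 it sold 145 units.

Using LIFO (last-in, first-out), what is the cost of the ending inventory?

Ending inventory = $1,445

Aug 20, 145 sold [LIFO — newest first]: 100 @ $16 + 45 @ $17 = $2,365
Ending inventory: 85 @ $17 = $1,445
Check: goods available $3,810 = COGS $2,365 + ending $1,445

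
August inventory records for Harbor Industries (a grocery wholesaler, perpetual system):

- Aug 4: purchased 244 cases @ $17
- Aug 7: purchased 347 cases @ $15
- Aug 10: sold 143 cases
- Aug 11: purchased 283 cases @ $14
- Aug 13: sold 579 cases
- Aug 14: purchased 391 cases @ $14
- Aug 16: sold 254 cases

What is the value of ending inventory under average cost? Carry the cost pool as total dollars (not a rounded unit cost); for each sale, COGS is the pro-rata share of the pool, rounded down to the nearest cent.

After Aug 4: 244 on hand, pool $4,148.00 (≈ $17.0000 each)
After Aug 7: 591 on hand, pool $9,353.00 (≈ $15.8257 each)
Aug 10, sell 143: 143/591 × $9,353.00 → $2,263.07
After Aug 11: 731 on hand, pool $11,051.93 (≈ $15.1189 each)
Aug 13, sell 579: 579/731 × $11,051.93 → $8,753.85
After Aug 14: 543 on hand, pool $7,772.08 (≈ $14.3132 each)
Aug 16, sell 254: 254/543 × $7,772.08 → $3,635.55
Total COGS = $2,263.07 + $8,753.85 + $3,635.55 = $14,652.47
Ending inventory (cost pool remaining) = $4,136.53

Ending inventory = $4,136.53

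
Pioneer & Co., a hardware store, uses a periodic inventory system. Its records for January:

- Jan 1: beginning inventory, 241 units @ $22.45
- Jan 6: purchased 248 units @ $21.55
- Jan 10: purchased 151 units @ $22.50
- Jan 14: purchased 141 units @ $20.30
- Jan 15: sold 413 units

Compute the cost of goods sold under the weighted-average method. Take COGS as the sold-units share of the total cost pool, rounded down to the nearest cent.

COGS = $8,997.50

Jan 15, sell 413: 413/781 × $17,014.65 → $8,997.50
Ending inventory (cost pool remaining) = $8,017.15
Check: goods available $17,014.65 = COGS $8,997.50 + ending $8,017.15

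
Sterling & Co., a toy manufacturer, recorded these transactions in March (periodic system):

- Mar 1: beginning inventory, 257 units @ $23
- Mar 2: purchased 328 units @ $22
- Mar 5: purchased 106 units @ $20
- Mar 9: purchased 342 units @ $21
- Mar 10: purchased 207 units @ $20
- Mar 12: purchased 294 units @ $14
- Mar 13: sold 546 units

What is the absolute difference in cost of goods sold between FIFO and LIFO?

FIFO COGS: 257 @ $23 + 289 @ $22 = $12,269
LIFO COGS: 294 @ $14 + 207 @ $20 + 45 @ $21 = $9,201
Difference = |$12,269 − $9,201| = $3,068

$3,068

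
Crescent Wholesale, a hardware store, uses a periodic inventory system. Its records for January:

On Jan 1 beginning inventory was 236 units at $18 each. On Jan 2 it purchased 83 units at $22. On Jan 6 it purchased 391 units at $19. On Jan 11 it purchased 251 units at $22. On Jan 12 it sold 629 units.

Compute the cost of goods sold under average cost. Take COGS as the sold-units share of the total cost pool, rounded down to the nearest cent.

COGS = $12,452.36

Jan 12, sell 629: 629/961 × $19,025.00 → $12,452.36
Ending inventory (cost pool remaining) = $6,572.64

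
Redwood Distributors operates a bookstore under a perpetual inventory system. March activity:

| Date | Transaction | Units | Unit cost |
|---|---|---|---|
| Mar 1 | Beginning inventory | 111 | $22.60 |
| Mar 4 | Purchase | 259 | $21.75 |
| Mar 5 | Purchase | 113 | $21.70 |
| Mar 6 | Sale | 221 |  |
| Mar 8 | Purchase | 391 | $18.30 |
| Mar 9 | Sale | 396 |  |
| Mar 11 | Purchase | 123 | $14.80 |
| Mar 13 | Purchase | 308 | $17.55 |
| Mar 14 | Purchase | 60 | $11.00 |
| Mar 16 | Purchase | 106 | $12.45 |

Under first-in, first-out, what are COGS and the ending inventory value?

COGS = $13,046.15; ending inventory = $13,908.60

Mar 6, 221 sold [FIFO — oldest first]: 111 @ $22.60 + 110 @ $21.75 = $4,901.10
Mar 9, 396 sold [FIFO — oldest first]: 149 @ $21.75 + 113 @ $21.70 + 134 @ $18.30 = $8,145.05
Total COGS = $4,901.10 + $8,145.05 = $13,046.15
Ending inventory: 257 @ $18.30 + 123 @ $14.80 + 308 @ $17.55 + 60 @ $11.00 + 106 @ $12.45 = $13,908.60
Check: goods available $26,954.75 = COGS $13,046.15 + ending $13,908.60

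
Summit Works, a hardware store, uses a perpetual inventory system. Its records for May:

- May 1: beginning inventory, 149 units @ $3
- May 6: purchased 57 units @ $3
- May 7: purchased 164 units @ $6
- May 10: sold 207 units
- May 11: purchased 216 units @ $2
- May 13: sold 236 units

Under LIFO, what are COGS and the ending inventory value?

COGS = $1,605; ending inventory = $429

May 10, 207 sold [LIFO — newest first]: 164 @ $6 + 43 @ $3 = $1,113
May 13, 236 sold [LIFO — newest first]: 216 @ $2 + 14 @ $3 + 6 @ $3 = $492
Total COGS = $1,113 + $492 = $1,605
Ending inventory: 143 @ $3 = $429
Check: goods available $2,034 = COGS $1,605 + ending $429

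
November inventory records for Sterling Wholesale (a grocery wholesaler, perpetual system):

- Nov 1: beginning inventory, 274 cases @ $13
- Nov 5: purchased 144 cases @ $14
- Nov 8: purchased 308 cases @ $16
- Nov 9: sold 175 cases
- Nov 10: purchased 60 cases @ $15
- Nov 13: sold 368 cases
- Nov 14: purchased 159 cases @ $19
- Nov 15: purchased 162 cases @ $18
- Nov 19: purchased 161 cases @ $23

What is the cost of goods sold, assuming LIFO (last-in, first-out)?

COGS = $8,247

Nov 9, 175 sold [LIFO — newest first]: 175 @ $16 = $2,800
Nov 13, 368 sold [LIFO — newest first]: 60 @ $15 + 133 @ $16 + 144 @ $14 + 31 @ $13 = $5,447
Total COGS = $2,800 + $5,447 = $8,247
Ending inventory: 243 @ $13 + 159 @ $19 + 162 @ $18 + 161 @ $23 = $12,799
Check: goods available $21,046 = COGS $8,247 + ending $12,799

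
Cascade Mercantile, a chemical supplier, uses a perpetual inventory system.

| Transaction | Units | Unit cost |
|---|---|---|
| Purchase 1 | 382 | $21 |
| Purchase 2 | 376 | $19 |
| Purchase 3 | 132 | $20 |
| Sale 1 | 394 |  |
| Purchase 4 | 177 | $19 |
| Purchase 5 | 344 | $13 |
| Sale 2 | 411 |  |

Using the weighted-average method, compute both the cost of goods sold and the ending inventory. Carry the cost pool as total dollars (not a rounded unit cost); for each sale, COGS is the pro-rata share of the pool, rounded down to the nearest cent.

COGS = $15,059.32; ending inventory = $10,581.68

After Purchase 1: 382 on hand, pool $8,022.00 (≈ $21.0000 each)
After Purchase 2: 758 on hand, pool $15,166.00 (≈ $20.0079 each)
After Purchase 3: 890 on hand, pool $17,806.00 (≈ $20.0067 each)
Sale 1, sell 394: 394/890 × $17,806.00 → $7,882.65
After Purchase 4: 673 on hand, pool $13,286.35 (≈ $19.7420 each)
After Purchase 5: 1017 on hand, pool $17,758.35 (≈ $17.4615 each)
Sale 2, sell 411: 411/1017 × $17,758.35 → $7,176.67
Total COGS = $7,882.65 + $7,176.67 = $15,059.32
Ending inventory (cost pool remaining) = $10,581.68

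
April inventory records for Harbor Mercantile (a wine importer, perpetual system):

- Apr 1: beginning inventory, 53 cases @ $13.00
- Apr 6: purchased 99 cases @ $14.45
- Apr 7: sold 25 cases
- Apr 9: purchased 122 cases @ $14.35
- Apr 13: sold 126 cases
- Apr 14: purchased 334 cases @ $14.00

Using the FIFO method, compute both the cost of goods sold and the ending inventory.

Apr 7, 25 sold [FIFO — oldest first]: 25 @ $13.00 = $325.00
Apr 13, 126 sold [FIFO — oldest first]: 28 @ $13.00 + 98 @ $14.45 = $1,780.10
Total COGS = $325.00 + $1,780.10 = $2,105.10
Ending inventory: 1 @ $14.45 + 122 @ $14.35 + 334 @ $14.00 = $6,441.15
Check: goods available $8,546.25 = COGS $2,105.10 + ending $6,441.15

COGS = $2,105.10; ending inventory = $6,441.15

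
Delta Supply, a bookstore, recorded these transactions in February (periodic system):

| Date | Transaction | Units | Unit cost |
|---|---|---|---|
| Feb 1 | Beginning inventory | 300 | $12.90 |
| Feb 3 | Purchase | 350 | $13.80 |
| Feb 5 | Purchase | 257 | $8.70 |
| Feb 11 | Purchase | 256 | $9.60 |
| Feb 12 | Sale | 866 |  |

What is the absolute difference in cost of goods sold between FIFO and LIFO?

FIFO COGS: 300 @ $12.90 + 350 @ $13.80 + 216 @ $8.70 = $10,579.20
LIFO COGS: 256 @ $9.60 + 257 @ $8.70 + 350 @ $13.80 + 3 @ $12.90 = $9,562.20
Difference = |$10,579.20 − $9,562.20| = $1,017.00

$1,017.00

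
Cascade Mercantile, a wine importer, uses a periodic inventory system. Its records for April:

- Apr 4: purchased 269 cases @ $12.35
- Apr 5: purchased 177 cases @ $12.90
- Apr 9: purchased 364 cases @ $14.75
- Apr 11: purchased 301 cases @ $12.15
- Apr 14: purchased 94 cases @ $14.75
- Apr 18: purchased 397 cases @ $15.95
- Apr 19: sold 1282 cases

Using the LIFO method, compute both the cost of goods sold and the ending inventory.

Apr 19, 1282 sold [LIFO — newest first]: 397 @ $15.95 + 94 @ $14.75 + 301 @ $12.15 + 364 @ $14.75 + 126 @ $12.90 = $18,370.20
Ending inventory: 269 @ $12.35 + 51 @ $12.90 = $3,980.05
Check: goods available $22,350.25 = COGS $18,370.20 + ending $3,980.05

COGS = $18,370.20; ending inventory = $3,980.05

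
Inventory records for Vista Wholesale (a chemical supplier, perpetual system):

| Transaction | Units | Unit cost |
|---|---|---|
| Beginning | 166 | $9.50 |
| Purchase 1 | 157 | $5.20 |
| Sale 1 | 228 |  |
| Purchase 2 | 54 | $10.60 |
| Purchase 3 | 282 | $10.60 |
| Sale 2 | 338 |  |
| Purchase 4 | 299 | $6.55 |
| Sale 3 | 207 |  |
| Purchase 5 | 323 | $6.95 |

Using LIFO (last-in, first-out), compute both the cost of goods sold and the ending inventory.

Sale 1 (228) [LIFO — newest first]: 157 @ $5.20 + 71 @ $9.50 = $1,490.90
Sale 2 (338) [LIFO — newest first]: 282 @ $10.60 + 54 @ $10.60 + 2 @ $9.50 = $3,580.60
Sale 3 (207) [LIFO — newest first]: 207 @ $6.55 = $1,355.85
Total COGS = $1,490.90 + $3,580.60 + $1,355.85 = $6,427.35
Ending inventory: 93 @ $9.50 + 92 @ $6.55 + 323 @ $6.95 = $3,730.95

COGS = $6,427.35; ending inventory = $3,730.95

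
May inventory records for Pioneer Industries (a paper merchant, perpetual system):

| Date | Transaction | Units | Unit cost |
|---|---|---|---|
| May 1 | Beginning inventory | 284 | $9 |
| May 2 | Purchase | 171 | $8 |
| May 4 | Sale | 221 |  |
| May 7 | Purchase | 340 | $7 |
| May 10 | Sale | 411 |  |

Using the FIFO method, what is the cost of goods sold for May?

COGS = $5,163

May 4, 221 sold [FIFO — oldest first]: 221 @ $9 = $1,989
May 10, 411 sold [FIFO — oldest first]: 63 @ $9 + 171 @ $8 + 177 @ $7 = $3,174
Total COGS = $1,989 + $3,174 = $5,163
Ending inventory: 163 @ $7 = $1,141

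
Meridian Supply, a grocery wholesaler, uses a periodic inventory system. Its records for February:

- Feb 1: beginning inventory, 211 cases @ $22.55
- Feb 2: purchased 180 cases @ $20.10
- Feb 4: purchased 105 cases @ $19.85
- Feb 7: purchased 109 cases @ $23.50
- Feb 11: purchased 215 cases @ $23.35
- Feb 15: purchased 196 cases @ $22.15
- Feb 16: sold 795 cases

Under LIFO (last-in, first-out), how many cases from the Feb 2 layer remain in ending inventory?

Feb 16, 795 sold [LIFO — newest first]: 196 @ $22.15 + 215 @ $23.35 + 109 @ $23.50 + 105 @ $19.85 + 170 @ $20.10 = $17,424.40
Ending inventory: 211 @ $22.55 + 10 @ $20.10 = $4,959.05

10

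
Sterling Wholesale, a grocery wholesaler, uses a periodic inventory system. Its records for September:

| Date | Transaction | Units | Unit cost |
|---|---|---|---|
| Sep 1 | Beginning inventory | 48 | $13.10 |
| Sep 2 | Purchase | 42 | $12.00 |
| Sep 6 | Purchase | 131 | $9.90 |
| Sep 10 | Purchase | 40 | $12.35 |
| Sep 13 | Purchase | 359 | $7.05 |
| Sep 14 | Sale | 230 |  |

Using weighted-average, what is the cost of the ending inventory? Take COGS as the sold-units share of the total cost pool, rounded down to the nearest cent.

Sep 14, sell 230: 230/620 × $5,454.65 → $2,023.49
Ending inventory (cost pool remaining) = $3,431.16

Ending inventory = $3,431.16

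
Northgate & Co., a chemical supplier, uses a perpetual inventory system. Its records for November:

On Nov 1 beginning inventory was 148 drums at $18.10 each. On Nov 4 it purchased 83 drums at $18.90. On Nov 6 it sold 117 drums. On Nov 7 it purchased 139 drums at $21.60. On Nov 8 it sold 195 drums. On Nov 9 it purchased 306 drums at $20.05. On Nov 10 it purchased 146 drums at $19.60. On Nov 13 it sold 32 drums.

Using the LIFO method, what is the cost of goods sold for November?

Nov 6, 117 sold [LIFO — newest first]: 83 @ $18.90 + 34 @ $18.10 = $2,184.10
Nov 8, 195 sold [LIFO — newest first]: 139 @ $21.60 + 56 @ $18.10 = $4,016.00
Nov 13, 32 sold [LIFO — newest first]: 32 @ $19.60 = $627.20
Total COGS = $2,184.10 + $4,016.00 + $627.20 = $6,827.30
Ending inventory: 58 @ $18.10 + 306 @ $20.05 + 114 @ $19.60 = $9,419.50
Check: goods available $16,246.80 = COGS $6,827.30 + ending $9,419.50

COGS = $6,827.30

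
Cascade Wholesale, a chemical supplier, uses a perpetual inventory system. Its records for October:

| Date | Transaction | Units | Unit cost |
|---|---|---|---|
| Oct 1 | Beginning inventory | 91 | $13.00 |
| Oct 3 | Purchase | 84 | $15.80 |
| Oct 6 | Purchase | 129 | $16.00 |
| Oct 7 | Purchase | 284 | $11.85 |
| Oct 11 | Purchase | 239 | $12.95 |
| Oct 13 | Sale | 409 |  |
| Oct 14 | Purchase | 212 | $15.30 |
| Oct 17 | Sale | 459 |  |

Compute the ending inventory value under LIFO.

Oct 13, 409 sold [LIFO — newest first]: 239 @ $12.95 + 170 @ $11.85 = $5,109.55
Oct 17, 459 sold [LIFO — newest first]: 212 @ $15.30 + 114 @ $11.85 + 129 @ $16.00 + 4 @ $15.80 = $6,721.70
Total COGS = $5,109.55 + $6,721.70 = $11,831.25
Ending inventory: 91 @ $13.00 + 80 @ $15.80 = $2,447.00

Ending inventory = $2,447.00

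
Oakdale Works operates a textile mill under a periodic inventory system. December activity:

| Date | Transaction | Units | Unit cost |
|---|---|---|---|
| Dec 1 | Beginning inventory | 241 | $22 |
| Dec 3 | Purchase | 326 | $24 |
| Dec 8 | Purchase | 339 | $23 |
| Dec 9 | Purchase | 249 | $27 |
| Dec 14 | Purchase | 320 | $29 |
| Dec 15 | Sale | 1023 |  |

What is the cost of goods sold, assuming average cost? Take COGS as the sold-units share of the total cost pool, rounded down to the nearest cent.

Dec 15, sell 1023: 1023/1475 × $36,926.00 → $25,610.37
Ending inventory (cost pool remaining) = $11,315.63
Check: goods available $36,926.00 = COGS $25,610.37 + ending $11,315.63

COGS = $25,610.37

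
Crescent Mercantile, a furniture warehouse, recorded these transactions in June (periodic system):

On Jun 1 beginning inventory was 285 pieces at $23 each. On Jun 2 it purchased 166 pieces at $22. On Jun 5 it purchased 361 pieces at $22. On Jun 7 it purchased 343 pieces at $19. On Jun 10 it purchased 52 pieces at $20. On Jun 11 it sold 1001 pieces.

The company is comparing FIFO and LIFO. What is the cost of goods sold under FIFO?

COGS = $21,740

FIFO COGS: 285 @ $23 + 166 @ $22 + 361 @ $22 + 189 @ $19 = $21,740
LIFO COGS: 52 @ $20 + 343 @ $19 + 361 @ $22 + 166 @ $22 + 79 @ $23 = $20,968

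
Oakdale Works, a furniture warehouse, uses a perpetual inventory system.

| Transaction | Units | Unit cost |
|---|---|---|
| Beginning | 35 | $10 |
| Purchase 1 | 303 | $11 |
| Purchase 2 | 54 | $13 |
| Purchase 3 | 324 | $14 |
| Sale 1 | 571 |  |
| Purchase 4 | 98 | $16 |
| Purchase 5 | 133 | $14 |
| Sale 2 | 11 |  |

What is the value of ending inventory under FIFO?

Ending inventory = $5,306

Sale 1 (571) [FIFO — oldest first]: 35 @ $10 + 303 @ $11 + 54 @ $13 + 179 @ $14 = $6,891
Sale 2 (11) [FIFO — oldest first]: 11 @ $14 = $154
Total COGS = $6,891 + $154 = $7,045
Ending inventory: 134 @ $14 + 98 @ $16 + 133 @ $14 = $5,306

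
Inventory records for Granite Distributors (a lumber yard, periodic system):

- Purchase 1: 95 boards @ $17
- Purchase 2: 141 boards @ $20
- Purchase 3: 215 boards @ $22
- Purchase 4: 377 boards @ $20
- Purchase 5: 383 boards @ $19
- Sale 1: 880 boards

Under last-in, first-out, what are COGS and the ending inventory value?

COGS = $17,457; ending inventory = $6,525

Sale 1 (880) [LIFO — newest first]: 383 @ $19 + 377 @ $20 + 120 @ $22 = $17,457
Ending inventory: 95 @ $17 + 141 @ $20 + 95 @ $22 = $6,525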